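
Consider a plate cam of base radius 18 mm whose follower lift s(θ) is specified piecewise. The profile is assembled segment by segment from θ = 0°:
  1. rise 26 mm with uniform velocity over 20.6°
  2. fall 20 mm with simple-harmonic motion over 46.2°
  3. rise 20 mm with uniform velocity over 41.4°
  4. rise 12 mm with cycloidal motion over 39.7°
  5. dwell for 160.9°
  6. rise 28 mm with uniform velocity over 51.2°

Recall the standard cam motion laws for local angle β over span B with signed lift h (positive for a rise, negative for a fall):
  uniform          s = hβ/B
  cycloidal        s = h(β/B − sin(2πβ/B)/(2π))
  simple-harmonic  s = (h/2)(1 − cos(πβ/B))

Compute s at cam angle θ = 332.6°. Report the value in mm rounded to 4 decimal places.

seg 1 [0°–20.6°] uniform, h=26: full span → s += 26 → s = 26.0000
seg 2 [20.6°–66.8°] simple-harmonic, h=-20: full span → s += -20 → s = 6.0000
seg 3 [66.8°–108.2°] uniform, h=20: full span → s += 20 → s = 26.0000
seg 4 [108.2°–147.9°] cycloidal, h=12: full span → s += 12 → s = 38.0000
seg 5 [147.9°–308.8°] dwell: s stays 38.0000
seg 6 [308.8°–360°] uniform, h=28: θ=332.6° here. β=23.8, B=51.2. 28·23.8/51.2 = 13.0156 → s = 51.0156

51.0156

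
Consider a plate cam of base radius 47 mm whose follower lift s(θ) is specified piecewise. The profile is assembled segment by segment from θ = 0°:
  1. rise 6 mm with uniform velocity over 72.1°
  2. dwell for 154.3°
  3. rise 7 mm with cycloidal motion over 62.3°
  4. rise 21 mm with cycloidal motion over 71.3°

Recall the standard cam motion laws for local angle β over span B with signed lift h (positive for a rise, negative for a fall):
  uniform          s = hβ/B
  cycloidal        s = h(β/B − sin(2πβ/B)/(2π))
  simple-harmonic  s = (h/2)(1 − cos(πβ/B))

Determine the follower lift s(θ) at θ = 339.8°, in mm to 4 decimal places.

seg 1 [0°–72.1°] uniform, h=6: full span → s += 6 → s = 6.0000
seg 2 [72.1°–226.4°] dwell: s stays 6.0000
seg 3 [226.4°–288.7°] cycloidal, h=7: full span → s += 7 → s = 13.0000
seg 4 [288.7°–360°] cycloidal, h=21: θ=339.8° here. β=51.1, B=71.3. 21·(0.7167 − sin(2π·0.7167)/(2π)) = 18.3198 → s = 31.3198

31.3198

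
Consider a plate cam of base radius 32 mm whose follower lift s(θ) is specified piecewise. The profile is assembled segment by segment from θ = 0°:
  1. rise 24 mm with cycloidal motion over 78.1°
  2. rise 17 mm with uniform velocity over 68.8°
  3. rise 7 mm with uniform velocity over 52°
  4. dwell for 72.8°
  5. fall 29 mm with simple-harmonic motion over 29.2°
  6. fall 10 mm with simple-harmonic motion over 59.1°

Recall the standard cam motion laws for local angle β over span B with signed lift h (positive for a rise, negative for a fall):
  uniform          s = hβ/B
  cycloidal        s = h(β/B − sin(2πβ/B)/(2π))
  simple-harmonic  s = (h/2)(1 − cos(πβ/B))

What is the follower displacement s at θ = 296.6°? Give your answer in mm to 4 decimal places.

seg 1 [0°–78.1°] cycloidal, h=24: full span → s += 24 → s = 24.0000
seg 2 [78.1°–146.9°] uniform, h=17: full span → s += 17 → s = 41.0000
seg 3 [146.9°–198.9°] uniform, h=7: full span → s += 7 → s = 48.0000
seg 4 [198.9°–271.7°] dwell: s stays 48.0000
seg 5 [271.7°–300.9°] simple-harmonic, h=-29: θ=296.6° here. β=24.9, B=29.2. -29/2·(1 − cos(π·0.8527)) = -27.4758 → s = 20.5242

20.5242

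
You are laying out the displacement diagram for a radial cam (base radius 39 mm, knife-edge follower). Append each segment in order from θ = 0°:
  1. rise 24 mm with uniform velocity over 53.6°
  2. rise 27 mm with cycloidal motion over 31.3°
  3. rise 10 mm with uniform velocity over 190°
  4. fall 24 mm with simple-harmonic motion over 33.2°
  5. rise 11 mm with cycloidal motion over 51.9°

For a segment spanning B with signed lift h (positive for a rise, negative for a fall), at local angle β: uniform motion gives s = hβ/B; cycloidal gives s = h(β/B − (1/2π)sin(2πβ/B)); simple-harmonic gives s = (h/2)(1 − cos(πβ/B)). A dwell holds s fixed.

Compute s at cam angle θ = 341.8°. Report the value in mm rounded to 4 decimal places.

seg 1 [0°–53.6°] uniform, h=24: full span → s += 24 → s = 24.0000
seg 2 [53.6°–84.9°] cycloidal, h=27: full span → s += 27 → s = 51.0000
seg 3 [84.9°–274.9°] uniform, h=10: full span → s += 10 → s = 61.0000
seg 4 [274.9°–308.1°] simple-harmonic, h=-24: full span → s += -24 → s = 37.0000
seg 5 [308.1°–360°] cycloidal, h=11: θ=341.8° here. β=33.7, B=51.9. 11·(0.6493 − sin(2π·0.6493)/(2π)) = 8.5546 → s = 45.5546

45.5546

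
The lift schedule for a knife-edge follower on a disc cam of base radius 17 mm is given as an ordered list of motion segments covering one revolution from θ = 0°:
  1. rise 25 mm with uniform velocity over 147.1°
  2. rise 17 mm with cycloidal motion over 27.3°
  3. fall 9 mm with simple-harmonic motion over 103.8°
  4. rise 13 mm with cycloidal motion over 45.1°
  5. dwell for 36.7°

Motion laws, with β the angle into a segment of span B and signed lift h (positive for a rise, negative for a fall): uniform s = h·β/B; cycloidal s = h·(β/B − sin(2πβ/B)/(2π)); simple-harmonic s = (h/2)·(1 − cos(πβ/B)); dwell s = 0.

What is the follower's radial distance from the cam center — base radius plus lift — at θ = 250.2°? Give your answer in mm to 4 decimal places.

seg 1 [0°–147.1°] uniform, h=25: full span → s += 25 → s = 25.0000
seg 2 [147.1°–174.4°] cycloidal, h=17: full span → s += 17 → s = 42.0000
seg 3 [174.4°–278.2°] simple-harmonic, h=-9: θ=250.2° here. β=75.8, B=103.8. -9/2·(1 − cos(π·0.7303)) = -7.4786 → s = 34.5214
radial distance = base radius + s = 17 + 34.5214 = 51.5214

51.5214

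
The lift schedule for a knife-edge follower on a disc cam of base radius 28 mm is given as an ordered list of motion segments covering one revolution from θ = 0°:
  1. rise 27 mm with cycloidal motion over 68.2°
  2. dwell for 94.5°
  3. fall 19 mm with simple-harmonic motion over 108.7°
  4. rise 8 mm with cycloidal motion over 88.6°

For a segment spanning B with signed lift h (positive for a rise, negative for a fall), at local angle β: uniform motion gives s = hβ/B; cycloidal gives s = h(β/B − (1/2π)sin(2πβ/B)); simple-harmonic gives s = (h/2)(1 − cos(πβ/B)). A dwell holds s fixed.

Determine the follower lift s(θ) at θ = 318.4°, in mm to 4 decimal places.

seg 1 [0°–68.2°] cycloidal, h=27: full span → s += 27 → s = 27.0000
seg 2 [68.2°–162.7°] dwell: s stays 27.0000
seg 3 [162.7°–271.4°] simple-harmonic, h=-19: full span → s += -19 → s = 8.0000
seg 4 [271.4°–360°] cycloidal, h=8: θ=318.4° here. β=47, B=88.6. 8·(0.5305 − sin(2π·0.5305)/(2π)) = 4.4861 → s = 12.4861

12.4861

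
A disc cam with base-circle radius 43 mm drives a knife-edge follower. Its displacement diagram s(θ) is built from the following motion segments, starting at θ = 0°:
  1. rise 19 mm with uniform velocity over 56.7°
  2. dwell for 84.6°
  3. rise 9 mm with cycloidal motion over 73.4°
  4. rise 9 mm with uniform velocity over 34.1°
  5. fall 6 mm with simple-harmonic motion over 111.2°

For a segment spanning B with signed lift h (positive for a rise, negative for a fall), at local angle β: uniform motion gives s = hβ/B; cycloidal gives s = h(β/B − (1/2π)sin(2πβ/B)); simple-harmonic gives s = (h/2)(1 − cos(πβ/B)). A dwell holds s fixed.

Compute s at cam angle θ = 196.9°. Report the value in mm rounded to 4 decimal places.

seg 1 [0°–56.7°] uniform, h=19: full span → s += 19 → s = 19.0000
seg 2 [56.7°–141.3°] dwell: s stays 19.0000
seg 3 [141.3°–214.7°] cycloidal, h=9: θ=196.9° here. β=55.6, B=73.4. 9·(0.7575 − sin(2π·0.7575)/(2π)) = 8.2482 → s = 27.2482

27.2482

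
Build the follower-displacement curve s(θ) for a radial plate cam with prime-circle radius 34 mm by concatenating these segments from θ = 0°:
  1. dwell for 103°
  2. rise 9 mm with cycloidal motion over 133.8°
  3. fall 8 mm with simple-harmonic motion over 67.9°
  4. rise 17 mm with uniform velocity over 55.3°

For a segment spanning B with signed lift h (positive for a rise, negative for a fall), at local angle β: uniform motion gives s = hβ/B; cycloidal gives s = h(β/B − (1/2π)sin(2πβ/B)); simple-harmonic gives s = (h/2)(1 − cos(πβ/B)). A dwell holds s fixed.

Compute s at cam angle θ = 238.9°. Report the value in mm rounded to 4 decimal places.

seg 1 [0°–103°] dwell: s stays 0.0000
seg 2 [103°–236.8°] cycloidal, h=9: full span → s += 9 → s = 9.0000
seg 3 [236.8°–304.7°] simple-harmonic, h=-8: θ=238.9° here. β=2.1, B=67.9. -8/2·(1 − cos(π·0.0309)) = -0.0189 → s = 8.9811

8.9811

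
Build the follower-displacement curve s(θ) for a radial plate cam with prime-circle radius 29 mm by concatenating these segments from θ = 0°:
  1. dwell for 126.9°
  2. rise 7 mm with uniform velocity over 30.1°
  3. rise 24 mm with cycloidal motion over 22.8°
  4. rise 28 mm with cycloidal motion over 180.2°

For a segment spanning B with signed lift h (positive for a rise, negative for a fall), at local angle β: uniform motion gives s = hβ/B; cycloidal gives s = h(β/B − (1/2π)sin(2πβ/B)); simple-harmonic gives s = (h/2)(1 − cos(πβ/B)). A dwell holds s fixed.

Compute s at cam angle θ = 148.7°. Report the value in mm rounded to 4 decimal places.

seg 1 [0°–126.9°] dwell: s stays 0.0000
seg 2 [126.9°–157°] uniform, h=7: θ=148.7° here. β=21.8, B=30.1. 7·21.8/30.1 = 5.0698 → s = 5.0698

5.0698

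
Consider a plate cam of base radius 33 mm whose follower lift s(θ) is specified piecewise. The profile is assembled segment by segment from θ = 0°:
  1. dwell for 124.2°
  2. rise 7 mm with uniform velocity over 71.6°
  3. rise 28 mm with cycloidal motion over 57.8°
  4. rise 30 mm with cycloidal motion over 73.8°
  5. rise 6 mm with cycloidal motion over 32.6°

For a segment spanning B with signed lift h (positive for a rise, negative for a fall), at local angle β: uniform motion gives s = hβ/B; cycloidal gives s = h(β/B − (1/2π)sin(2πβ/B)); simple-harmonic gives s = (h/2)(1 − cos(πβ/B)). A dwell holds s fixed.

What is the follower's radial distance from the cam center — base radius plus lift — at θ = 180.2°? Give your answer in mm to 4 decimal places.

seg 1 [0°–124.2°] dwell: s stays 0.0000
seg 2 [124.2°–195.8°] uniform, h=7: θ=180.2° here. β=56, B=71.6. 7·56/71.6 = 5.4749 → s = 5.4749
radial distance = base radius + s = 33 + 5.4749 = 38.4749

38.4749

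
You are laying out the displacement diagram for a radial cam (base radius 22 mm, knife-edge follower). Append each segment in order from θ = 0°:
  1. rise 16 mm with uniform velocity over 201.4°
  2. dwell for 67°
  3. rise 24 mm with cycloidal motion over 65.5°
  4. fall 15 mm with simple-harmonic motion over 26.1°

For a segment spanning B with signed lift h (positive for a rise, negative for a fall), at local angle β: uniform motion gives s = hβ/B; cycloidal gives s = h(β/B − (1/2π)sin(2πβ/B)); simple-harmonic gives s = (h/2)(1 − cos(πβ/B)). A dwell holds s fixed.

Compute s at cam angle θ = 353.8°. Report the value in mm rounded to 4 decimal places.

seg 1 [0°–201.4°] uniform, h=16: full span → s += 16 → s = 16.0000
seg 2 [201.4°–268.4°] dwell: s stays 16.0000
seg 3 [268.4°–333.9°] cycloidal, h=24: full span → s += 24 → s = 40.0000
seg 4 [333.9°–360°] simple-harmonic, h=-15: θ=353.8° here. β=19.9, B=26.1. -15/2·(1 − cos(π·0.7625)) = -13.0067 → s = 26.9933

26.9933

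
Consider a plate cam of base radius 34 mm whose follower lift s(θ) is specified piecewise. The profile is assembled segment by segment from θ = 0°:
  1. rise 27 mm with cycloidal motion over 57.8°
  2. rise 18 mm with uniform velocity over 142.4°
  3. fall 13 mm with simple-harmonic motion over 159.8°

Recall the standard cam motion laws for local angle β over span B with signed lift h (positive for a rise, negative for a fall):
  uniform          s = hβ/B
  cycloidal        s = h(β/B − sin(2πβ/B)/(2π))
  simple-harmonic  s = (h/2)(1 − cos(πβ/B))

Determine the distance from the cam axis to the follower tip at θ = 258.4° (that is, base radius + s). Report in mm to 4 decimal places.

seg 1 [0°–57.8°] cycloidal, h=27: full span → s += 27 → s = 27.0000
seg 2 [57.8°–200.2°] uniform, h=18: full span → s += 18 → s = 45.0000
seg 3 [200.2°–360°] simple-harmonic, h=-13: θ=258.4° here. β=58.2, B=159.8. -13/2·(1 − cos(π·0.3642)) = -3.8104 → s = 41.1896
radial distance = base radius + s = 34 + 41.1896 = 75.1896

75.1896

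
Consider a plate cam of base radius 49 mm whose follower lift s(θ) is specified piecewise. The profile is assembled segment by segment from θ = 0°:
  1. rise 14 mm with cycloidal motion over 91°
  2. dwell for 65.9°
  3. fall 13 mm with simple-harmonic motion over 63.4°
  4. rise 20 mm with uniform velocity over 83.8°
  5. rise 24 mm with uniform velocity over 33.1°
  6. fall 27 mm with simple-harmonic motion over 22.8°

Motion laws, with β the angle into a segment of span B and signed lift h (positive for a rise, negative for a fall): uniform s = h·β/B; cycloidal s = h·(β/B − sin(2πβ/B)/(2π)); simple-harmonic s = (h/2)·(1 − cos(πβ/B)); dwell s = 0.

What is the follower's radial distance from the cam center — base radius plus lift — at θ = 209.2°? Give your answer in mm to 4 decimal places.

seg 1 [0°–91°] cycloidal, h=14: full span → s += 14 → s = 14.0000
seg 2 [91°–156.9°] dwell: s stays 14.0000
seg 3 [156.9°–220.3°] simple-harmonic, h=-13: θ=209.2° here. β=52.3, B=63.4. -13/2·(1 − cos(π·0.8249)) = -12.0413 → s = 1.9587
radial distance = base radius + s = 49 + 1.9587 = 50.9587

50.9587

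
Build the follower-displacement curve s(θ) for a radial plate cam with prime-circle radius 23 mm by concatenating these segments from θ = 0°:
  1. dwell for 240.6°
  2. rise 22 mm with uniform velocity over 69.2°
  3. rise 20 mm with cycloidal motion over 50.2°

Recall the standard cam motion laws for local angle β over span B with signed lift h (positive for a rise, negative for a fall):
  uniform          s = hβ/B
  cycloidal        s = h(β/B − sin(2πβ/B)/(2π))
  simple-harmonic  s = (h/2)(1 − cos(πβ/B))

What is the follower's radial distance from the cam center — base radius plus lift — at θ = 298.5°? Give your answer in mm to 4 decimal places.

seg 1 [0°–240.6°] dwell: s stays 0.0000
seg 2 [240.6°–309.8°] uniform, h=22: θ=298.5° here. β=57.9, B=69.2. 22·57.9/69.2 = 18.4075 → s = 18.4075
radial distance = base radius + s = 23 + 18.4075 = 41.4075

41.4075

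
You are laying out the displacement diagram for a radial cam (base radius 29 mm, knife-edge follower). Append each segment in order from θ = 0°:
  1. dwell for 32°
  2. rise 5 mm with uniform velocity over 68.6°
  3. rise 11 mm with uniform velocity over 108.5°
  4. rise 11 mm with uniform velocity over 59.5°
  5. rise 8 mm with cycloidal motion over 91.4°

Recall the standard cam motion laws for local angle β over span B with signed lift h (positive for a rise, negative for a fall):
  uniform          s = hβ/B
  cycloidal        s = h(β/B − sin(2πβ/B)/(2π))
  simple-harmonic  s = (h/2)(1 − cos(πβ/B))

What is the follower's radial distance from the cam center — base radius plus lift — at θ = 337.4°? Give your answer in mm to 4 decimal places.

seg 1 [0°–32°] dwell: s stays 0.0000
seg 2 [32°–100.6°] uniform, h=5: full span → s += 5 → s = 5.0000
seg 3 [100.6°–209.1°] uniform, h=11: full span → s += 11 → s = 16.0000
seg 4 [209.1°–268.6°] uniform, h=11: full span → s += 11 → s = 27.0000
seg 5 [268.6°–360°] cycloidal, h=8: θ=337.4° here. β=68.8, B=91.4. 8·(0.7527 − sin(2π·0.7527)/(2π)) = 7.2949 → s = 34.2949
radial distance = base radius + s = 29 + 34.2949 = 63.2949

63.2949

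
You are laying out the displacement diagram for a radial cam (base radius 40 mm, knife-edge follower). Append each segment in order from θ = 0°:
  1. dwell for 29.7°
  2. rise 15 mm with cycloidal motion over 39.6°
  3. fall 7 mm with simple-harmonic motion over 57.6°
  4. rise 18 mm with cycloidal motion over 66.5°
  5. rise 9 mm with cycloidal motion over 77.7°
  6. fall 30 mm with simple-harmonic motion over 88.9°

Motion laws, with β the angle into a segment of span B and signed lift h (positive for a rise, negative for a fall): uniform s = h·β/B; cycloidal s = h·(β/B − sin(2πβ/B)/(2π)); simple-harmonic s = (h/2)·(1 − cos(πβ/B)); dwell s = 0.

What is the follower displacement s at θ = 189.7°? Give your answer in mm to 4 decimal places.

seg 1 [0°–29.7°] dwell: s stays 0.0000
seg 2 [29.7°–69.3°] cycloidal, h=15: full span → s += 15 → s = 15.0000
seg 3 [69.3°–126.9°] simple-harmonic, h=-7: full span → s += -7 → s = 8.0000
seg 4 [126.9°–193.4°] cycloidal, h=18: θ=189.7° here. β=62.8, B=66.5. 18·(0.9444 − sin(2π·0.9444)/(2π)) = 17.9797 → s = 25.9797

25.9797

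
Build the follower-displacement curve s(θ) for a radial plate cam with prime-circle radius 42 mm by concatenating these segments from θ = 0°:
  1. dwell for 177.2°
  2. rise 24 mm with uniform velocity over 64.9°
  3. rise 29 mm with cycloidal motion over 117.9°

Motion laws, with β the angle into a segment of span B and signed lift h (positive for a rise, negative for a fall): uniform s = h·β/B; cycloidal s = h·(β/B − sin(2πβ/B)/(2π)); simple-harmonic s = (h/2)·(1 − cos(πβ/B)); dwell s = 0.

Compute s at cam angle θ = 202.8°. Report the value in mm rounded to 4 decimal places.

seg 1 [0°–177.2°] dwell: s stays 0.0000
seg 2 [177.2°–242.1°] uniform, h=24: θ=202.8° here. β=25.6, B=64.9. 24·25.6/64.9 = 9.4669 → s = 9.4669

9.4669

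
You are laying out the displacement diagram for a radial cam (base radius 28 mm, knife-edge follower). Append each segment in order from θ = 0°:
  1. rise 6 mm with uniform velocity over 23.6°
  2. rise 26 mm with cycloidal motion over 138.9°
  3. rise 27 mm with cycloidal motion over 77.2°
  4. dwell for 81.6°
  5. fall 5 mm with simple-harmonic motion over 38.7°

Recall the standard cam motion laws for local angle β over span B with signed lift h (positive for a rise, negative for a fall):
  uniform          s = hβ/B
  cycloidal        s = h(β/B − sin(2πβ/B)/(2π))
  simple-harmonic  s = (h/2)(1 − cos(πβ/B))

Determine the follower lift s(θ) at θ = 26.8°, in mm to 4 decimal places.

seg 1 [0°–23.6°] uniform, h=6: full span → s += 6 → s = 6.0000
seg 2 [23.6°–162.5°] cycloidal, h=26: θ=26.8° here. β=3.2, B=138.9. 26·(0.0230 − sin(2π·0.0230)/(2π)) = 0.0021 → s = 6.0021

6.0021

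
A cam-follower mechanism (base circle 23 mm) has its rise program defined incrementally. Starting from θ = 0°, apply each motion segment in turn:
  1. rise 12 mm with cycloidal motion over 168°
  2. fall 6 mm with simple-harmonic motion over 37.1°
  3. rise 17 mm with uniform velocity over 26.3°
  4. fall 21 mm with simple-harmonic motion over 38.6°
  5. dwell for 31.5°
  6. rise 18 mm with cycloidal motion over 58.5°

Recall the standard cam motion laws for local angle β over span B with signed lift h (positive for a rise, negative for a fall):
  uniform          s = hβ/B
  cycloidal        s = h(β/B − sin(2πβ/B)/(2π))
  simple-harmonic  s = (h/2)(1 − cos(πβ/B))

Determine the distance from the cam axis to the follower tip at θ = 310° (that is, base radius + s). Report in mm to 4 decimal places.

seg 1 [0°–168°] cycloidal, h=12: full span → s += 12 → s = 12.0000
seg 2 [168°–205.1°] simple-harmonic, h=-6: full span → s += -6 → s = 6.0000
seg 3 [205.1°–231.4°] uniform, h=17: full span → s += 17 → s = 23.0000
seg 4 [231.4°–270°] simple-harmonic, h=-21: full span → s += -21 → s = 2.0000
seg 5 [270°–301.5°] dwell: s stays 2.0000
seg 6 [301.5°–360°] cycloidal, h=18: θ=310° here. β=8.5, B=58.5. 18·(0.1453 − sin(2π·0.1453)/(2π)) = 0.3485 → s = 2.3485
radial distance = base radius + s = 23 + 2.3485 = 25.3485

25.3485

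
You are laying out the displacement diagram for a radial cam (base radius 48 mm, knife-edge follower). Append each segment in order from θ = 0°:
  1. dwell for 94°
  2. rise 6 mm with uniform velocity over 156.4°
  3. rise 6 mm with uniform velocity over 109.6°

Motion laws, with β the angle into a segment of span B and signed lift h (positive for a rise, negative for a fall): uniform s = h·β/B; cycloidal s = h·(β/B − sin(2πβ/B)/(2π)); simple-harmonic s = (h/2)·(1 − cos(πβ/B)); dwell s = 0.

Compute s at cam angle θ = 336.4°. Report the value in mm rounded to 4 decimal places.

seg 1 [0°–94°] dwell: s stays 0.0000
seg 2 [94°–250.4°] uniform, h=6: full span → s += 6 → s = 6.0000
seg 3 [250.4°–360°] uniform, h=6: θ=336.4° here. β=86, B=109.6. 6·86/109.6 = 4.7080 → s = 10.7080

10.7080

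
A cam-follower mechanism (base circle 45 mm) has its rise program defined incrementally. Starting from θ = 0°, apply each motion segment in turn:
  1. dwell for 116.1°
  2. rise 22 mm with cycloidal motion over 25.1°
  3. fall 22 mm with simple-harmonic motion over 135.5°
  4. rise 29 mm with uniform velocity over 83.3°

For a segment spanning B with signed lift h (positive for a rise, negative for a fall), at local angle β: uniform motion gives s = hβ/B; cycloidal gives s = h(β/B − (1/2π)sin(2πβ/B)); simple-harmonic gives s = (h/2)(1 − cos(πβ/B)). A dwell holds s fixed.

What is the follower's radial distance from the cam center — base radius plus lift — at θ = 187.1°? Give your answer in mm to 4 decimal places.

seg 1 [0°–116.1°] dwell: s stays 0.0000
seg 2 [116.1°–141.2°] cycloidal, h=22: full span → s += 22 → s = 22.0000
seg 3 [141.2°–276.7°] simple-harmonic, h=-22: θ=187.1° here. β=45.9, B=135.5. -22/2·(1 − cos(π·0.3387)) = -5.6628 → s = 16.3372
radial distance = base radius + s = 45 + 16.3372 = 61.3372

61.3372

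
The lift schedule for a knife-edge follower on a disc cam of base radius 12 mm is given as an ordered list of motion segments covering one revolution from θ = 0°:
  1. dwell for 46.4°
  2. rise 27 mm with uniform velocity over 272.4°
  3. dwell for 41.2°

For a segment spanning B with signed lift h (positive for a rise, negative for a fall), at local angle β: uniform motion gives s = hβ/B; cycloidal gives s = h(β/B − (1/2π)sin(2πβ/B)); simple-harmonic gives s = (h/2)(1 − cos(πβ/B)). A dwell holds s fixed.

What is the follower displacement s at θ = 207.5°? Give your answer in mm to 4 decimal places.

seg 1 [0°–46.4°] dwell: s stays 0.0000
seg 2 [46.4°–318.8°] uniform, h=27: θ=207.5° here. β=161.1, B=272.4. 27·161.1/272.4 = 15.9681 → s = 15.9681

15.9681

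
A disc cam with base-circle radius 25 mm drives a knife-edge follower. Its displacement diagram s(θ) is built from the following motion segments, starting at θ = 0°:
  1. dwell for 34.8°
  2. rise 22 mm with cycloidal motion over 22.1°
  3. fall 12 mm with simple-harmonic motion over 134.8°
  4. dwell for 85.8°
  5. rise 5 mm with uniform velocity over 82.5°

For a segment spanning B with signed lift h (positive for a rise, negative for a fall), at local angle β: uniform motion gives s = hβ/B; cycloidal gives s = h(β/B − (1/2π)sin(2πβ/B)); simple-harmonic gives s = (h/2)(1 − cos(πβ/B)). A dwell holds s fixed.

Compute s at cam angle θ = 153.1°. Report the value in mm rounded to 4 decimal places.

seg 1 [0°–34.8°] dwell: s stays 0.0000
seg 2 [34.8°–56.9°] cycloidal, h=22: full span → s += 22 → s = 22.0000
seg 3 [56.9°–191.7°] simple-harmonic, h=-12: θ=153.1° here. β=96.2, B=134.8. -12/2·(1 − cos(π·0.7136)) = -9.7316 → s = 12.2684

12.2684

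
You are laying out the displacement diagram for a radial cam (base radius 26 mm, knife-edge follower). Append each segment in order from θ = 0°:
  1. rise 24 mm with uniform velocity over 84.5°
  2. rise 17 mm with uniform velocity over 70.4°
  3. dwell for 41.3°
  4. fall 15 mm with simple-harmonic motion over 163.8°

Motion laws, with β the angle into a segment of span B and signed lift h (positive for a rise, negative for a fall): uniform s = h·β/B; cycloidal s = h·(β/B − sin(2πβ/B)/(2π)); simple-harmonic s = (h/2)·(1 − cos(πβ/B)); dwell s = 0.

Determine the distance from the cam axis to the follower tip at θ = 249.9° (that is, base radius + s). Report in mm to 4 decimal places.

seg 1 [0°–84.5°] uniform, h=24: full span → s += 24 → s = 24.0000
seg 2 [84.5°–154.9°] uniform, h=17: full span → s += 17 → s = 41.0000
seg 3 [154.9°–196.2°] dwell: s stays 41.0000
seg 4 [196.2°–360°] simple-harmonic, h=-15: θ=249.9° here. β=53.7, B=163.8. -15/2·(1 − cos(π·0.3278)) = -3.6384 → s = 37.3616
radial distance = base radius + s = 26 + 37.3616 = 63.3616

63.3616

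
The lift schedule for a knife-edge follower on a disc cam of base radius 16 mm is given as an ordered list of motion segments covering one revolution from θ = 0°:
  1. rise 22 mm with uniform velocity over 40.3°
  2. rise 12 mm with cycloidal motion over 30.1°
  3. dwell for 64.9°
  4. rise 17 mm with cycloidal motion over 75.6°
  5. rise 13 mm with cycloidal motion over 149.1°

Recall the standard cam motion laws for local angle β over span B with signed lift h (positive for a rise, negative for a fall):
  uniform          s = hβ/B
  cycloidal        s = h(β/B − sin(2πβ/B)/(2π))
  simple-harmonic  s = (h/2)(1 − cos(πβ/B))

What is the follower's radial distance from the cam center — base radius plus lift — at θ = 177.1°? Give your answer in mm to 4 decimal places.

seg 1 [0°–40.3°] uniform, h=22: full span → s += 22 → s = 22.0000
seg 2 [40.3°–70.4°] cycloidal, h=12: full span → s += 12 → s = 34.0000
seg 3 [70.4°–135.3°] dwell: s stays 34.0000
seg 4 [135.3°–210.9°] cycloidal, h=17: θ=177.1° here. β=41.8, B=75.6. 17·(0.5529 − sin(2π·0.5529)/(2π)) = 10.2825 → s = 44.2825
radial distance = base radius + s = 16 + 44.2825 = 60.2825

60.2825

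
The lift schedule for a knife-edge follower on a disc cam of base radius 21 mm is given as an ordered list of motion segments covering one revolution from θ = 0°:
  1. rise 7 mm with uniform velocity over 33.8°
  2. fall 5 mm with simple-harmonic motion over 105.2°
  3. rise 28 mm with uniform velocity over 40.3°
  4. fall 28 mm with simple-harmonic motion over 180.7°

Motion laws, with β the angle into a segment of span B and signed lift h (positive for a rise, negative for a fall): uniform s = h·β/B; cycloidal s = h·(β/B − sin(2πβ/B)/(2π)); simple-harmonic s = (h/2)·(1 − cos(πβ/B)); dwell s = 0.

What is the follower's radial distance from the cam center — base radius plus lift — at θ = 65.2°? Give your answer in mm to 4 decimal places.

seg 1 [0°–33.8°] uniform, h=7: full span → s += 7 → s = 7.0000
seg 2 [33.8°–139°] simple-harmonic, h=-5: θ=65.2° here. β=31.4, B=105.2. -5/2·(1 − cos(π·0.2985)) = -1.0209 → s = 5.9791
radial distance = base radius + s = 21 + 5.9791 = 26.9791

26.9791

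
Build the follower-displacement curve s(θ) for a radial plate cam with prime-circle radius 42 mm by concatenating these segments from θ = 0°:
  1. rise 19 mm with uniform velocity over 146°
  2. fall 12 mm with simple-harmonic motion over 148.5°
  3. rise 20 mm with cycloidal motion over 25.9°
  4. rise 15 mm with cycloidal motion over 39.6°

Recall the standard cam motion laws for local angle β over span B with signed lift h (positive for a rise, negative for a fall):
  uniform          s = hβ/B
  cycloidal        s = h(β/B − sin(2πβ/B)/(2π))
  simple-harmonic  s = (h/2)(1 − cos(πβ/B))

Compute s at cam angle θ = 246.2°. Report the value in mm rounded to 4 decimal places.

seg 1 [0°–146°] uniform, h=19: full span → s += 19 → s = 19.0000
seg 2 [146°–294.5°] simple-harmonic, h=-12: θ=246.2° here. β=100.2, B=148.5. -12/2·(1 − cos(π·0.6747)) = -9.1309 → s = 9.8691

9.8691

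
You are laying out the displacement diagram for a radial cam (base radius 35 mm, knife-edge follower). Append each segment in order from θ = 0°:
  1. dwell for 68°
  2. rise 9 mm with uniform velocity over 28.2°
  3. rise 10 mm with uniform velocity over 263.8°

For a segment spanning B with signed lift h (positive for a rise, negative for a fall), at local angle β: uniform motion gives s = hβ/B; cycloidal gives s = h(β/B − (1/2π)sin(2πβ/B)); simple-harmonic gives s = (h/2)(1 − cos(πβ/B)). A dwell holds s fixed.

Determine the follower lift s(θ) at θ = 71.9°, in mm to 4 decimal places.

seg 1 [0°–68°] dwell: s stays 0.0000
seg 2 [68°–96.2°] uniform, h=9: θ=71.9° here. β=3.9, B=28.2. 9·3.9/28.2 = 1.2447 → s = 1.2447

1.2447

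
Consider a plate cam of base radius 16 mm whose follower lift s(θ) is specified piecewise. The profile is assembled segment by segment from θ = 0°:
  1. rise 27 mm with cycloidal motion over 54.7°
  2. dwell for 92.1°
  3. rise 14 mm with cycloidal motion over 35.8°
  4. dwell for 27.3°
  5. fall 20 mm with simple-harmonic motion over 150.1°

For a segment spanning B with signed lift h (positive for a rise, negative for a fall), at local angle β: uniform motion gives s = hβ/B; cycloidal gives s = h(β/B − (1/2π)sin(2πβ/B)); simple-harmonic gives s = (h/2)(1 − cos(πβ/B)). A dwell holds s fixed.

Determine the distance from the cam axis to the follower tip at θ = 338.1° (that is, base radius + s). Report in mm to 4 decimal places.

seg 1 [0°–54.7°] cycloidal, h=27: full span → s += 27 → s = 27.0000
seg 2 [54.7°–146.8°] dwell: s stays 27.0000
seg 3 [146.8°–182.6°] cycloidal, h=14: full span → s += 14 → s = 41.0000
seg 4 [182.6°–209.9°] dwell: s stays 41.0000
seg 5 [209.9°–360°] simple-harmonic, h=-20: θ=338.1° here. β=128.2, B=150.1. -20/2·(1 − cos(π·0.8541)) = -18.9678 → s = 22.0322
radial distance = base radius + s = 16 + 22.0322 = 38.0322

38.0322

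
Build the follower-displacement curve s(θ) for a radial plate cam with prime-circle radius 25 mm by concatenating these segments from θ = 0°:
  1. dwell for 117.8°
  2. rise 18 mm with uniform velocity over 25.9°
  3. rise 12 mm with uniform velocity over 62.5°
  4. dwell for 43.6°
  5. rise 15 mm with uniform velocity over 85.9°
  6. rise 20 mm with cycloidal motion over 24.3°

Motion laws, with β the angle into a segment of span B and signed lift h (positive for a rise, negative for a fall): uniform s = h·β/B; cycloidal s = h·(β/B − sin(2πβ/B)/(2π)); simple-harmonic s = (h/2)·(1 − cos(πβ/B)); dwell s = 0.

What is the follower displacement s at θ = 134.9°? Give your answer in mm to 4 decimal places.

seg 1 [0°–117.8°] dwell: s stays 0.0000
seg 2 [117.8°–143.7°] uniform, h=18: θ=134.9° here. β=17.1, B=25.9. 18·17.1/25.9 = 11.8842 → s = 11.8842

11.8842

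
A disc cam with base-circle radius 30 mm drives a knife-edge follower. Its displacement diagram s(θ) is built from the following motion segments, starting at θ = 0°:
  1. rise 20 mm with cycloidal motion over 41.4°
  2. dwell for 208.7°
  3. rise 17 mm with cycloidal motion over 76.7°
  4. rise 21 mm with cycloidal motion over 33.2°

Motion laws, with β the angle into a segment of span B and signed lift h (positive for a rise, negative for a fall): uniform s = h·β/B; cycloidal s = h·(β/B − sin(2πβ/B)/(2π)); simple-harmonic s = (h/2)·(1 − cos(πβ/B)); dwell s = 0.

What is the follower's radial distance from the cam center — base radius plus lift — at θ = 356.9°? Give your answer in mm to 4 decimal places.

seg 1 [0°–41.4°] cycloidal, h=20: full span → s += 20 → s = 20.0000
seg 2 [41.4°–250.1°] dwell: s stays 20.0000
seg 3 [250.1°–326.8°] cycloidal, h=17: full span → s += 17 → s = 37.0000
seg 4 [326.8°–360°] cycloidal, h=21: θ=356.9° here. β=30.1, B=33.2. 21·(0.9066 − sin(2π·0.9066)/(2π)) = 20.8894 → s = 57.8894
radial distance = base radius + s = 30 + 57.8894 = 87.8894

87.8894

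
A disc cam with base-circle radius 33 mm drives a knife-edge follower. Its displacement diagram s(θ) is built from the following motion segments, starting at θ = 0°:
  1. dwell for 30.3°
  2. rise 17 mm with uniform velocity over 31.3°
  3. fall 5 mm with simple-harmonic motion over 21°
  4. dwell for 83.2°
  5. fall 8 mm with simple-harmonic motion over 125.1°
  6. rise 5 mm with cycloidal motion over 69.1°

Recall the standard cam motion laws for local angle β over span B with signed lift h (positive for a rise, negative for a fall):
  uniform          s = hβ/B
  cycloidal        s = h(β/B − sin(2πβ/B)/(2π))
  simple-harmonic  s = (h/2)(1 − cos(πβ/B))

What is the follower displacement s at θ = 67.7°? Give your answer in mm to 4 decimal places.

seg 1 [0°–30.3°] dwell: s stays 0.0000
seg 2 [30.3°–61.6°] uniform, h=17: full span → s += 17 → s = 17.0000
seg 3 [61.6°–82.6°] simple-harmonic, h=-5: θ=67.7° here. β=6.1, B=21. -5/2·(1 − cos(π·0.2905)) = -0.9707 → s = 16.0293

16.0293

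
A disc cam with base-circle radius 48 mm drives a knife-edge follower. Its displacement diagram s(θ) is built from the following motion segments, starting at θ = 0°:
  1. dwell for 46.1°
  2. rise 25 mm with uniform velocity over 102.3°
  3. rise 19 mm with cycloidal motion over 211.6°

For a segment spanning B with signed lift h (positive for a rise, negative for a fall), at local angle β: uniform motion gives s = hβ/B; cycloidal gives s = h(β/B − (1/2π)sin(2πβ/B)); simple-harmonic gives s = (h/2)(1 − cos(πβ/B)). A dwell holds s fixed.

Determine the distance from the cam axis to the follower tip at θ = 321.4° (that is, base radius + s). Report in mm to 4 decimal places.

seg 1 [0°–46.1°] dwell: s stays 0.0000
seg 2 [46.1°–148.4°] uniform, h=25: full span → s += 25 → s = 25.0000
seg 3 [148.4°–360°] cycloidal, h=19: θ=321.4° here. β=173, B=211.6. 19·(0.8176 − sin(2π·0.8176)/(2π)) = 18.2894 → s = 43.2894
radial distance = base radius + s = 48 + 43.2894 = 91.2894

91.2894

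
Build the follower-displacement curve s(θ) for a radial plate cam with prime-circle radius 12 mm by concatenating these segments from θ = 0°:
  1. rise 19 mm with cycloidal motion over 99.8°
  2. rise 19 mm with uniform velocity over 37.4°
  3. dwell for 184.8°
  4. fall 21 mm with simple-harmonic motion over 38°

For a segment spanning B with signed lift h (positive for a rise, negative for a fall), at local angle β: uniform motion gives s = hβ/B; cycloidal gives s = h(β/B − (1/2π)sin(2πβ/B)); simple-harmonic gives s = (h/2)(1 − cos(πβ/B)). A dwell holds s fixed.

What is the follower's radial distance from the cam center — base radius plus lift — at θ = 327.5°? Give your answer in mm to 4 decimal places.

seg 1 [0°–99.8°] cycloidal, h=19: full span → s += 19 → s = 19.0000
seg 2 [99.8°–137.2°] uniform, h=19: full span → s += 19 → s = 38.0000
seg 3 [137.2°–322°] dwell: s stays 38.0000
seg 4 [322°–360°] simple-harmonic, h=-21: θ=327.5° here. β=5.5, B=38. -21/2·(1 − cos(π·0.1447)) = -1.0669 → s = 36.9331
radial distance = base radius + s = 12 + 36.9331 = 48.9331

48.9331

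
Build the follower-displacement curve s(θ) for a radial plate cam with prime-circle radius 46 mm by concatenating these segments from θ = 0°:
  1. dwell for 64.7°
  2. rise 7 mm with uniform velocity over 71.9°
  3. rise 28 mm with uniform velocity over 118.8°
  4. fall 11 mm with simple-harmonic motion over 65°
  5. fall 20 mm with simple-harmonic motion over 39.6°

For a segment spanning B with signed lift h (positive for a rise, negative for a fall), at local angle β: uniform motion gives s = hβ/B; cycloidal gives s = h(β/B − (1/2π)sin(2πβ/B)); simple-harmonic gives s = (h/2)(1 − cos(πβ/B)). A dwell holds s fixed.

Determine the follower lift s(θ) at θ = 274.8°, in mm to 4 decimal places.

seg 1 [0°–64.7°] dwell: s stays 0.0000
seg 2 [64.7°–136.6°] uniform, h=7: full span → s += 7 → s = 7.0000
seg 3 [136.6°–255.4°] uniform, h=28: full span → s += 28 → s = 35.0000
seg 4 [255.4°–320.4°] simple-harmonic, h=-11: θ=274.8° here. β=19.4, B=65. -11/2·(1 − cos(π·0.2985)) = -2.2457 → s = 32.7543

32.7543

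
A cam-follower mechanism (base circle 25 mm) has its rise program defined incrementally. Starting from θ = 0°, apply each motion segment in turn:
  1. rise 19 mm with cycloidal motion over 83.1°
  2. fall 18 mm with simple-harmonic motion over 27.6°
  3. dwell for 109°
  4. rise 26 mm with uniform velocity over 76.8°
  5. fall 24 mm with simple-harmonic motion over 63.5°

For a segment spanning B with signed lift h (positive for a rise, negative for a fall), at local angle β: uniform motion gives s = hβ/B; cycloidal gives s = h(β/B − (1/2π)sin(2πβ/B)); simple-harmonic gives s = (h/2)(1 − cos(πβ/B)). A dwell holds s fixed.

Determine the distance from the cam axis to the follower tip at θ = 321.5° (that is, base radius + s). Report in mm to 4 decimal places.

seg 1 [0°–83.1°] cycloidal, h=19: full span → s += 19 → s = 19.0000
seg 2 [83.1°–110.7°] simple-harmonic, h=-18: full span → s += -18 → s = 1.0000
seg 3 [110.7°–219.7°] dwell: s stays 1.0000
seg 4 [219.7°–296.5°] uniform, h=26: full span → s += 26 → s = 27.0000
seg 5 [296.5°–360°] simple-harmonic, h=-24: θ=321.5° here. β=25, B=63.5. -24/2·(1 − cos(π·0.3937)) = -8.0667 → s = 18.9333
radial distance = base radius + s = 25 + 18.9333 = 43.9333

43.9333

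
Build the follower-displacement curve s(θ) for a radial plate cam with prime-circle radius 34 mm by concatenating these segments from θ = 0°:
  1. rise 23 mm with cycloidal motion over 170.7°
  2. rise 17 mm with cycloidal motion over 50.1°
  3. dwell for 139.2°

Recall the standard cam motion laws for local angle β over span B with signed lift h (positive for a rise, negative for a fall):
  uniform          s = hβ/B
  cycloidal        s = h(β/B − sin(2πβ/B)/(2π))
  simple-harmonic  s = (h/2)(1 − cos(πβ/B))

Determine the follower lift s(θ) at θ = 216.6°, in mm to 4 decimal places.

seg 1 [0°–170.7°] cycloidal, h=23: full span → s += 23 → s = 23.0000
seg 2 [170.7°–220.8°] cycloidal, h=17: θ=216.6° here. β=45.9, B=50.1. 17·(0.9162 − sin(2π·0.9162)/(2π)) = 16.9350 → s = 39.9350

39.9350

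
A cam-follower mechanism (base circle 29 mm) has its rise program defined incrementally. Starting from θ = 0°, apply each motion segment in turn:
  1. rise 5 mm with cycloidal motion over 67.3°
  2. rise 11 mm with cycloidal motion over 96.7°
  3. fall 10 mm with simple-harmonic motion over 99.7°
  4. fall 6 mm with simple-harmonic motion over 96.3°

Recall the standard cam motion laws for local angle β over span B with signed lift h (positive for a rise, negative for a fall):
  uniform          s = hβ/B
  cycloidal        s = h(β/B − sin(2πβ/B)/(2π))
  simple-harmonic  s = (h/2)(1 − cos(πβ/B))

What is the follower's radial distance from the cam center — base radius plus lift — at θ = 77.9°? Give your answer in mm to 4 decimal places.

seg 1 [0°–67.3°] cycloidal, h=5: full span → s += 5 → s = 5.0000
seg 2 [67.3°–164°] cycloidal, h=11: θ=77.9° here. β=10.6, B=96.7. 11·(0.1096 − sin(2π·0.1096)/(2π)) = 0.0931 → s = 5.0931
radial distance = base radius + s = 29 + 5.0931 = 34.0931

34.0931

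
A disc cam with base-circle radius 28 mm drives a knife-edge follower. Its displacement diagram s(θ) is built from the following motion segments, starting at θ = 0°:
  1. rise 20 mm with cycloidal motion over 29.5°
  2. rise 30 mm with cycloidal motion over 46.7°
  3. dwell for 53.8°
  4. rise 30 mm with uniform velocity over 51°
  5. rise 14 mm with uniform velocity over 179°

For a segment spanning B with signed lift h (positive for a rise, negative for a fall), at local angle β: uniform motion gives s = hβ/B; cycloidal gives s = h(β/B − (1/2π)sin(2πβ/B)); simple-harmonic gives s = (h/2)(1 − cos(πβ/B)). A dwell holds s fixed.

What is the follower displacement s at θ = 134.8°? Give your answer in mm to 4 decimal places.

seg 1 [0°–29.5°] cycloidal, h=20: full span → s += 20 → s = 20.0000
seg 2 [29.5°–76.2°] cycloidal, h=30: full span → s += 30 → s = 50.0000
seg 3 [76.2°–130°] dwell: s stays 50.0000
seg 4 [130°–181°] uniform, h=30: θ=134.8° here. β=4.8, B=51. 30·4.8/51 = 2.8235 → s = 52.8235

52.8235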